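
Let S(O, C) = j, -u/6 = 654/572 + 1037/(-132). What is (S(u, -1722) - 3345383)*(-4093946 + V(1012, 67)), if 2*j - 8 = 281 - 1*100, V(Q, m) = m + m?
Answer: 13694982204762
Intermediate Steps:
u = 11519/286 (u = -6*(654/572 + 1037/(-132)) = -6*(654*(1/572) + 1037*(-1/132)) = -6*(327/286 - 1037/132) = -6*(-11519/1716) = 11519/286 ≈ 40.276)
V(Q, m) = 2*m
j = 189/2 (j = 4 + (281 - 1*100)/2 = 4 + (281 - 100)/2 = 4 + (½)*181 = 4 + 181/2 = 189/2 ≈ 94.500)
S(O, C) = 189/2
(S(u, -1722) - 3345383)*(-4093946 + V(1012, 67)) = (189/2 - 3345383)*(-4093946 + 2*67) = -6690577*(-4093946 + 134)/2 = -6690577/2*(-4093812) = 13694982204762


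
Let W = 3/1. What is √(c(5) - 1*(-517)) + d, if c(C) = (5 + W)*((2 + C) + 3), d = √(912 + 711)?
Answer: √597 + √1623 ≈ 64.720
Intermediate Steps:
d = √1623 ≈ 40.286
W = 3 (W = 3*1 = 3)
c(C) = 40 + 8*C (c(C) = (5 + 3)*((2 + C) + 3) = 8*(5 + C) = 40 + 8*C)
√(c(5) - 1*(-517)) + d = √((40 + 8*5) - 1*(-517)) + √1623 = √((40 + 40) + 517) + √1623 = √(80 + 517) + √1623 = √597 + √1623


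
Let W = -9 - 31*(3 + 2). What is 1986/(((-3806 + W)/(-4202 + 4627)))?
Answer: -84405/397 ≈ -212.61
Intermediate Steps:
W = -164 (W = -9 - 31*5 = -9 - 155 = -164)
1986/(((-3806 + W)/(-4202 + 4627))) = 1986/(((-3806 - 164)/(-4202 + 4627))) = 1986/((-3970/425)) = 1986/((-3970*1/425)) = 1986/(-794/85) = 1986*(-85/794) = -84405/397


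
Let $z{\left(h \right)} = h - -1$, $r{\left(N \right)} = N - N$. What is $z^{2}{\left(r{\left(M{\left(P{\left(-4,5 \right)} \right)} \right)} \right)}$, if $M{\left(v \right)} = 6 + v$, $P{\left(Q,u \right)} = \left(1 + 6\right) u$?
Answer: $1$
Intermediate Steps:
$P{\left(Q,u \right)} = 7 u$
$r{\left(N \right)} = 0$
$z{\left(h \right)} = 1 + h$ ($z{\left(h \right)} = h + 1 = 1 + h$)
$z^{2}{\left(r{\left(M{\left(P{\left(-4,5 \right)} \right)} \right)} \right)} = \left(1 + 0\right)^{2} = 1^{2} = 1$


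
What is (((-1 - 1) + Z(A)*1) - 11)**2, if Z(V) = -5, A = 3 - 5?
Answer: 324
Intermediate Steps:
A = -2
(((-1 - 1) + Z(A)*1) - 11)**2 = (((-1 - 1) - 5*1) - 11)**2 = ((-2 - 5) - 11)**2 = (-7 - 11)**2 = (-18)**2 = 324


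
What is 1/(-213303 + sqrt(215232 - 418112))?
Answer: -213303/45498372689 - 8*I*sqrt(3170)/45498372689 ≈ -4.6881e-6 - 9.8997e-9*I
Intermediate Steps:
1/(-213303 + sqrt(215232 - 418112)) = 1/(-213303 + sqrt(-202880)) = 1/(-213303 + 8*I*sqrt(3170))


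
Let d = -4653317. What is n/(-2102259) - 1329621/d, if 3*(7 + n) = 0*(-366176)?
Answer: 90169041518/315563791713 ≈ 0.28574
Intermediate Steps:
n = -7 (n = -7 + (0*(-366176))/3 = -7 + (⅓)*0 = -7 + 0 = -7)
n/(-2102259) - 1329621/d = -7/(-2102259) - 1329621/(-4653317) = -7*(-1/2102259) - 1329621*(-1/4653317) = 7/2102259 + 42891/150107 = 90169041518/315563791713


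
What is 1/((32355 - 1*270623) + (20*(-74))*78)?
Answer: -1/353708 ≈ -2.8272e-6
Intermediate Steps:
1/((32355 - 1*270623) + (20*(-74))*78) = 1/((32355 - 270623) - 1480*78) = 1/(-238268 - 115440) = 1/(-353708) = -1/353708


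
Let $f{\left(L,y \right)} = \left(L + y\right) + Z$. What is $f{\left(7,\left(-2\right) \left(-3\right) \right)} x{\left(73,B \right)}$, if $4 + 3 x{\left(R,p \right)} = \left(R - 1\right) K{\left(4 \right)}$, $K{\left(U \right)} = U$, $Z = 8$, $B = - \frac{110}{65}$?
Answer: $1988$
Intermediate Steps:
$B = - \frac{22}{13}$ ($B = \left(-110\right) \frac{1}{65} = - \frac{22}{13} \approx -1.6923$)
$f{\left(L,y \right)} = 8 + L + y$ ($f{\left(L,y \right)} = \left(L + y\right) + 8 = 8 + L + y$)
$x{\left(R,p \right)} = - \frac{8}{3} + \frac{4 R}{3}$ ($x{\left(R,p \right)} = - \frac{4}{3} + \frac{\left(R - 1\right) 4}{3} = - \frac{4}{3} + \frac{\left(-1 + R\right) 4}{3} = - \frac{4}{3} + \frac{-4 + 4 R}{3} = - \frac{4}{3} + \left(- \frac{4}{3} + \frac{4 R}{3}\right) = - \frac{8}{3} + \frac{4 R}{3}$)
$f{\left(7,\left(-2\right) \left(-3\right) \right)} x{\left(73,B \right)} = \left(8 + 7 - -6\right) \left(- \frac{8}{3} + \frac{4}{3} \cdot 73\right) = \left(8 + 7 + 6\right) \left(- \frac{8}{3} + \frac{292}{3}\right) = 21 \cdot \frac{284}{3} = 1988$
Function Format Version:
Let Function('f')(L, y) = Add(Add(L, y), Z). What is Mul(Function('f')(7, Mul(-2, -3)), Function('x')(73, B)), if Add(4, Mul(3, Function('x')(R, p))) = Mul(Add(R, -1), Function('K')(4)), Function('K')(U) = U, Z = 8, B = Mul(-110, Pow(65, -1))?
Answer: 1988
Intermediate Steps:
B = Rational(-22, 13) (B = Mul(-110, Rational(1, 65)) = Rational(-22, 13) ≈ -1.6923)
Function('f')(L, y) = Add(8, L, y) (Function('f')(L, y) = Add(Add(L, y), 8) = Add(8, L, y))
Function('x')(R, p) = Add(Rational(-8, 3), Mul(Rational(4, 3), R)) (Function('x')(R, p) = Add(Rational(-4, 3), Mul(Rational(1, 3), Mul(Add(R, -1), 4))) = Add(Rational(-4, 3), Mul(Rational(1, 3), Mul(Add(-1, R), 4))) = Add(Rational(-4, 3), Mul(Rational(1, 3), Add(-4, Mul(4, R)))) = Add(Rational(-4, 3), Add(Rational(-4, 3), Mul(Rational(4, 3), R))) = Add(Rational(-8, 3), Mul(Rational(4, 3), R)))
Mul(Function('f')(7, Mul(-2, -3)), Function('x')(73, B)) = Mul(Add(8, 7, Mul(-2, -3)), Add(Rational(-8, 3), Mul(Rational(4, 3), 73))) = Mul(Add(8, 7, 6), Add(Rational(-8, 3), Rational(292, 3))) = Mul(21, Rational(284, 3)) = 1988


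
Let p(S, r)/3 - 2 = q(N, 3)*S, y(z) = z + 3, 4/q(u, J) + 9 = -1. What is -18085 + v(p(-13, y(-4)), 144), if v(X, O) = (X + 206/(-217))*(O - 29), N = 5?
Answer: -3409107/217 ≈ -15710.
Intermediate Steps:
q(u, J) = -⅖ (q(u, J) = 4/(-9 - 1) = 4/(-10) = 4*(-⅒) = -⅖)
y(z) = 3 + z
p(S, r) = 6 - 6*S/5 (p(S, r) = 6 + 3*(-2*S/5) = 6 - 6*S/5)
v(X, O) = (-29 + O)*(-206/217 + X) (v(X, O) = (X + 206*(-1/217))*(-29 + O) = (X - 206/217)*(-29 + O) = (-206/217 + X)*(-29 + O) = (-29 + O)*(-206/217 + X))
-18085 + v(p(-13, y(-4)), 144) = -18085 + (5974/217 - 29*(6 - 6/5*(-13)) - 206/217*144 + 144*(6 - 6/5*(-13))) = -18085 + (5974/217 - 29*(6 + 78/5) - 29664/217 + 144*(6 + 78/5)) = -18085 + (5974/217 - 29*108/5 - 29664/217 + 144*(108/5)) = -18085 + (5974/217 - 3132/5 - 29664/217 + 15552/5) = -18085 + 515338/217 = -3409107/217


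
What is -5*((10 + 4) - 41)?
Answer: 135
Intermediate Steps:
-5*((10 + 4) - 41) = -5*(14 - 41) = -5*(-27) = 135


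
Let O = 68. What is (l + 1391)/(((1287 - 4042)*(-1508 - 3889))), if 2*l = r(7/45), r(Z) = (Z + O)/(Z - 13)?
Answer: 1604929/17188257660 ≈ 9.3374e-5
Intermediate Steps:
r(Z) = (68 + Z)/(-13 + Z) (r(Z) = (Z + 68)/(Z - 13) = (68 + Z)/(-13 + Z))
l = -3067/1156 (l = ((68 + 7/45)/(-13 + 7/45))/2 = ((3067/45)/(-578/45))/2 = (-45/578*3067/45)/2 = (½)*(-3067/578) = -3067/1156 ≈ -2.6531)
(l + 1391)/(((1287 - 4042)*(-1508 - 3889))) = (-3067/1156 + 1391)/(((1287 - 4042)*(-1508 - 3889))) = 1604929/(1156*((-2755*(-5397)))) = (1604929/1156)/14868735 = (1604929/1156)*(1/14868735) = 1604929/17188257660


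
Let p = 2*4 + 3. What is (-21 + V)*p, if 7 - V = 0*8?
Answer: -154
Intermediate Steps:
V = 7 (V = 7 - 0*8 = 7 - 1*0 = 7 + 0 = 7)
p = 11 (p = 8 + 3 = 11)
(-21 + V)*p = (-21 + 7)*11 = -14*11 = -154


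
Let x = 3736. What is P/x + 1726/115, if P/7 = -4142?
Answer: 1557013/214820 ≈ 7.2480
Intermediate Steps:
P = -28994 (P = 7*(-4142) = -28994)
P/x + 1726/115 = -28994/3736 + 1726/115 = -28994*1/3736 + 1726*(1/115) = -14497/1868 + 1726/115 = 1557013/214820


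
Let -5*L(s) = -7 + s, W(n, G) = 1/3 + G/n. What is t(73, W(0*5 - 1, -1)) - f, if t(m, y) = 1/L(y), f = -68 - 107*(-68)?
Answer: -122521/17 ≈ -7207.1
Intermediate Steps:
W(n, G) = ⅓ + G/n (W(n, G) = 1*(⅓) + G/n = ⅓ + G/n)
L(s) = 7/5 - s/5 (L(s) = -(-7 + s)/5 = 7/5 - s/5)
f = 7208 (f = -68 + 7276 = 7208)
t(m, y) = 1/(7/5 - y/5)
t(73, W(0*5 - 1, -1)) - f = -5/(-7 + (-1 + (0*5 - 1)/3)/(0*5 - 1)) - 1*7208 = -5/(-7 + (-1 + (0 - 1)/3)/(0 - 1)) - 7208 = -5/(-7 + (-1 + (⅓)*(-1))/(-1)) - 7208 = -5/(-7 - (-1 - ⅓)) - 7208 = -5/(-7 - 1*(-4/3)) - 7208 = -5/(-7 + 4/3) - 7208 = -5/(-17/3) - 7208 = -5*(-3/17) - 7208 = 15/17 - 7208 = -122521/17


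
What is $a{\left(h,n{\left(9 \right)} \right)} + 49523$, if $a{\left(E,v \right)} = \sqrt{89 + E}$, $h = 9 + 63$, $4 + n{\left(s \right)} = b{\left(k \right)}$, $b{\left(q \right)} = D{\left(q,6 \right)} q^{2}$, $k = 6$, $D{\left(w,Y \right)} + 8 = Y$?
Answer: $49523 + \sqrt{161} \approx 49536.0$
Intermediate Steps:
$D{\left(w,Y \right)} = -8 + Y$
$b{\left(q \right)} = - 2 q^{2}$ ($b{\left(q \right)} = \left(-8 + 6\right) q^{2} = - 2 q^{2}$)
$n{\left(s \right)} = -76$ ($n{\left(s \right)} = -4 - 2 \cdot 6^{2} = -4 - 72 = -76$)
$h = 72$
$a{\left(h,n{\left(9 \right)} \right)} + 49523 = \sqrt{89 + 72} + 49523 = \sqrt{161} + 49523 = 49523 + \sqrt{161}$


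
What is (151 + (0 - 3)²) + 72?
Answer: 232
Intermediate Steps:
(151 + (0 - 3)²) + 72 = (151 + (-3)²) + 72 = (151 + 9) + 72 = 160 + 72 = 232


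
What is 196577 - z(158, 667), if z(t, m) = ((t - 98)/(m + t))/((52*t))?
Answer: 22207303689/112970 ≈ 1.9658e+5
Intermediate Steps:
z(t, m) = (-98 + t)/(52*t*(m + t)) (z(t, m) = ((-98 + t)/(m + t))*(1/(52*t)) = (-98 + t)/(52*t*(m + t)))
196577 - z(158, 667) = 196577 - (-98 + 158)/(52*158*(667 + 158)) = 196577 - 60/(52*158*825) = 196577 - 1*1/112970 = 196577 - 1/112970 = 22207303689/112970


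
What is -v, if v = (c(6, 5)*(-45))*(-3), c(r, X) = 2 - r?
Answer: 540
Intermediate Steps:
v = -540 (v = ((2 - 1*6)*(-45))*(-3) = ((2 - 6)*(-45))*(-3) = -4*(-45)*(-3) = 180*(-3) = -540)
-v = -1*(-540) = 540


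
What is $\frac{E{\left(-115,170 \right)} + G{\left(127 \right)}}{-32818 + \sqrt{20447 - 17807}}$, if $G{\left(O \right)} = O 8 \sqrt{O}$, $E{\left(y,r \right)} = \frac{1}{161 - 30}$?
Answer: $- \frac{16409}{70544710702} - \frac{8335772 \sqrt{127}}{269254621} - \frac{1016 \sqrt{20955}}{269254621} - \frac{\sqrt{165}}{35272355351} \approx -0.34943$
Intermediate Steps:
$E{\left(y,r \right)} = \frac{1}{131}$
$G{\left(O \right)} = 8 O^{\frac{3}{2}}$ ($G{\left(O \right)} = 8 O \sqrt{O} = 8 O^{\frac{3}{2}}$)
$\frac{E{\left(-115,170 \right)} + G{\left(127 \right)}}{-32818 + \sqrt{20447 - 17807}} = \frac{\frac{1}{131} + 8 \cdot 127^{\frac{3}{2}}}{-32818 + \sqrt{20447 - 17807}} = \frac{\frac{1}{131} + 8 \cdot 127 \sqrt{127}}{-32818 + \sqrt{2640}} = \frac{\frac{1}{131} + 1016 \sqrt{127}}{-32818 + 4 \sqrt{165}}$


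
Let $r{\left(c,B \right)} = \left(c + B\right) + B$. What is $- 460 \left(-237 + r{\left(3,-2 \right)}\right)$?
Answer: $109480$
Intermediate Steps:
$r{\left(c,B \right)} = c + 2 B$ ($r{\left(c,B \right)} = \left(B + c\right) + B = c + 2 B$)
$- 460 \left(-237 + r{\left(3,-2 \right)}\right) = - 460 \left(-237 + \left(3 + 2 \left(-2\right)\right)\right) = - 460 \left(-237 + \left(3 - 4\right)\right) = - 460 \left(-237 - 1\right) = \left(-460\right) \left(-238\right) = 109480$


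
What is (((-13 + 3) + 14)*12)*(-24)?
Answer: -1152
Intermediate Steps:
(((-13 + 3) + 14)*12)*(-24) = ((-10 + 14)*12)*(-24) = (4*12)*(-24) = 48*(-24) = -1152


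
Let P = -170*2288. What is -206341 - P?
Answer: 182619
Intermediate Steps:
P = -388960
-206341 - P = -206341 - 1*(-388960) = -206341 + 388960 = 182619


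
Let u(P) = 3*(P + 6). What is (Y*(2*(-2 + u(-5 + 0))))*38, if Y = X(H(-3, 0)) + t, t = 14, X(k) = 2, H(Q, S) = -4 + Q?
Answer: 1216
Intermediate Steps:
u(P) = 18 + 3*P (u(P) = 3*(6 + P) = 18 + 3*P)
Y = 16 (Y = 2 + 14 = 16)
(Y*(2*(-2 + u(-5 + 0))))*38 = (16*(2*(-2 + (18 + 3*(-5 + 0)))))*38 = (16*(2*(-2 + (18 + 3*(-5)))))*38 = (16*(2*(-2 + (18 - 15))))*38 = (16*(2*(-2 + 3)))*38 = (16*(2*1))*38 = (16*2)*38 = 32*38 = 1216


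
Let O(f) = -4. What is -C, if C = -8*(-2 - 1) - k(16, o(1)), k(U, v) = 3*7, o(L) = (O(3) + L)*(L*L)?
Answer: -3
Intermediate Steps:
o(L) = L**2*(-4 + L) (o(L) = (-4 + L)*(L*L) = (-4 + L)*L**2 = L**2*(-4 + L))
k(U, v) = 21
C = 3 (C = -8*(-2 - 1) - 1*21 = -8*(-3) - 21 = 24 - 21 = 3)
-C = -1*3 = -3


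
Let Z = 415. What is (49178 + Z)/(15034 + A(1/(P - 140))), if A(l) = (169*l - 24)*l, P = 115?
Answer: 30995625/9397019 ≈ 3.2985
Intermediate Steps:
A(l) = l*(-24 + 169*l) (A(l) = (-24 + 169*l)*l = l*(-24 + 169*l))
(49178 + Z)/(15034 + A(1/(P - 140))) = (49178 + 415)/(15034 + (-24 + 169/(115 - 140))/(115 - 140)) = 49593/(15034 + (-24 + 169/(-25))/(-25)) = 49593/(15034 - (-24 + 169*(-1/25))/25) = 49593/(15034 - (-24 - 169/25)/25) = 49593/(15034 - 1/25*(-769/25)) = 49593/(15034 + 769/625) = 49593/(9397019/625) = 49593*(625/9397019) = 30995625/9397019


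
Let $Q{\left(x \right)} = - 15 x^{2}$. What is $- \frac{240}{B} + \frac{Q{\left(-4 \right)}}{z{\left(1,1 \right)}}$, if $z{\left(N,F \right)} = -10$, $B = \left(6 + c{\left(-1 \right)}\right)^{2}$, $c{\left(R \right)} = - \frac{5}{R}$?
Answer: $\frac{2664}{121} \approx 22.017$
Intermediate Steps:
$B = 121$ ($B = \left(6 - \frac{5}{-1}\right)^{2} = \left(6 - -5\right)^{2} = \left(6 + 5\right)^{2} = 11^{2} = 121$)
$- \frac{240}{B} + \frac{Q{\left(-4 \right)}}{z{\left(1,1 \right)}} = - \frac{240}{121} + \frac{\left(-15\right) \left(-4\right)^{2}}{-10} = \left(-240\right) \frac{1}{121} + \left(-15\right) 16 \left(- \frac{1}{10}\right) = - \frac{240}{121} - -24 = - \frac{240}{121} + 24 = \frac{2664}{121}$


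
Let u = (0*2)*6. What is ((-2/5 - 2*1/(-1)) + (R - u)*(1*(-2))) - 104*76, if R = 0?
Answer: -39512/5 ≈ -7902.4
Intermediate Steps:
u = 0 (u = 0*6 = 0)
((-2/5 - 2*1/(-1)) + (R - u)*(1*(-2))) - 104*76 = ((-2/5 - 2*1/(-1)) + (0 - 1*0)*(1*(-2))) - 104*76 = ((-2*⅕ - 2*(-1)) + (0 + 0)*(-2)) - 7904 = ((-⅖ + 2) + 0*(-2)) - 7904 = (8/5 + 0) - 7904 = 8/5 - 7904 = -39512/5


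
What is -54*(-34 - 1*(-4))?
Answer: 1620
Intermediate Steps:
-54*(-34 - 1*(-4)) = -54*(-34 + 4) = -54*(-30) = 1620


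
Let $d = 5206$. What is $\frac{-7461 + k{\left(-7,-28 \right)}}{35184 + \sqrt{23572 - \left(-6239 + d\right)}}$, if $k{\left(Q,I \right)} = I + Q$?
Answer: $- \frac{263739264}{1237889251} + \frac{7496 \sqrt{24605}}{1237889251} \approx -0.21211$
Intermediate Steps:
$\frac{-7461 + k{\left(-7,-28 \right)}}{35184 + \sqrt{23572 - \left(-6239 + d\right)}} = \frac{-7461 - 35}{35184 + \sqrt{23572 + \left(6239 - 5206\right)}} = - \frac{7496}{35184 + \sqrt{23572 + 1033}} = - \frac{7496}{35184 + \sqrt{24605}}$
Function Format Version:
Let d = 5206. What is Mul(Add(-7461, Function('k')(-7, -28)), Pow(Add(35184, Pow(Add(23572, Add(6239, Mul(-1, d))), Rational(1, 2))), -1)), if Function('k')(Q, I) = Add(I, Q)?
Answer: Add(Rational(-263739264, 1237889251), Mul(Rational(7496, 1237889251), Pow(24605, Rational(1, 2)))) ≈ -0.21211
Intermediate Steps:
Mul(Add(-7461, Function('k')(-7, -28)), Pow(Add(35184, Pow(Add(23572, Add(6239, Mul(-1, d))), Rational(1, 2))), -1)) = Mul(Add(-7461, Add(-28, -7)), Pow(Add(35184, Pow(Add(23572, Add(6239, Mul(-1, 5206))), Rational(1, 2))), -1)) = Mul(Add(-7461, -35), Pow(Add(35184, Pow(Add(23572, Add(6239, -5206)), Rational(1, 2))), -1)) = Mul(-7496, Pow(Add(35184, Pow(Add(23572, 1033), Rational(1, 2))), -1)) = Mul(-7496, Pow(Add(35184, Pow(24605, Rational(1, 2))), -1))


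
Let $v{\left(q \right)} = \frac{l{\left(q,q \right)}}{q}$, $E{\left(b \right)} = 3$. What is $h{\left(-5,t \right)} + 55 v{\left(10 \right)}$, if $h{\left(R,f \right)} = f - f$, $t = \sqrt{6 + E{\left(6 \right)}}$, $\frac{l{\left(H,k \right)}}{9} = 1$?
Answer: $\frac{99}{2} \approx 49.5$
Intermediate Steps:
$l{\left(H,k \right)} = 9$ ($l{\left(H,k \right)} = 9 \cdot 1 = 9$)
$v{\left(q \right)} = \frac{9}{q}$
$t = 3$ ($t = \sqrt{6 + 3} = \sqrt{9} = 3$)
$h{\left(R,f \right)} = 0$
$h{\left(-5,t \right)} + 55 v{\left(10 \right)} = 0 + 55 \cdot \frac{9}{10} = 0 + \frac{99}{2} = \frac{99}{2}$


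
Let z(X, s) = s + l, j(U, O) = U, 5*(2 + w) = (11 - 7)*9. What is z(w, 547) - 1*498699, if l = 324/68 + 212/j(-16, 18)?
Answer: -33874913/68 ≈ -4.9816e+5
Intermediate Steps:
w = 26/5 (w = -2 + ((11 - 7)*9)/5 = -2 + (4*9)/5 = -2 + (⅕)*36 = -2 + 36/5 = 26/5 ≈ 5.2000)
l = -577/68 (l = 324/68 + 212/(-16) = 324*(1/68) + 212*(-1/16) = 81/17 - 53/4 = -577/68 ≈ -8.4853)
z(X, s) = -577/68 + s (z(X, s) = s - 577/68 = -577/68 + s)
z(w, 547) - 1*498699 = (-577/68 + 547) - 1*498699 = 36619/68 - 498699 = -33874913/68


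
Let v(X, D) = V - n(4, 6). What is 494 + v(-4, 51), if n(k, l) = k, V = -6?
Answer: 484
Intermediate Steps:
v(X, D) = -10 (v(X, D) = -6 - 1*4 = -6 - 4 = -10)
494 + v(-4, 51) = 494 - 10 = 484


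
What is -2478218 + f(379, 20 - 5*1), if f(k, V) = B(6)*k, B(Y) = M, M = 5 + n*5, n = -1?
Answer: -2478218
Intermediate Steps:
M = 0 (M = 5 - 1*5 = 5 - 5 = 0)
B(Y) = 0
f(k, V) = 0 (f(k, V) = 0*k = 0)
-2478218 + f(379, 20 - 5*1) = -2478218 + 0 = -2478218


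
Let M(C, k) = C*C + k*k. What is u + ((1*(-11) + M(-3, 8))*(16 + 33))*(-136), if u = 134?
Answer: -413034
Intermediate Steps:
M(C, k) = C**2 + k**2
u + ((1*(-11) + M(-3, 8))*(16 + 33))*(-136) = 134 + ((1*(-11) + ((-3)**2 + 8**2))*(16 + 33))*(-136) = 134 + ((-11 + (9 + 64))*49)*(-136) = 134 + ((-11 + 73)*49)*(-136) = 134 + (62*49)*(-136) = 134 + 3038*(-136) = 134 - 413168 = -413034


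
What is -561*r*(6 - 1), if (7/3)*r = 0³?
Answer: 0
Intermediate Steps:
r = 0 (r = (3/7)*0³ = (3/7)*0 = 0)
-561*r*(6 - 1) = -0*(6 - 1) = -0*5 = -561*0 = 0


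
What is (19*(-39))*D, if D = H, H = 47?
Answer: -34827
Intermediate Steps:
D = 47
(19*(-39))*D = (19*(-39))*47 = -741*47 = -34827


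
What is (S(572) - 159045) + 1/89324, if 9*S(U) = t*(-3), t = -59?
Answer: -42614336621/267972 ≈ -1.5903e+5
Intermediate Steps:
S(U) = 59/3 (S(U) = (-59*(-3))/9 = (⅑)*177 = 59/3)
(S(572) - 159045) + 1/89324 = (59/3 - 159045) + 1/89324 = -477076/3 + 1/89324 = -42614336621/267972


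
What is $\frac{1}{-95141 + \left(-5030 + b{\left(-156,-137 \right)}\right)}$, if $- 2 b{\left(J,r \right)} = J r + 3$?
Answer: $- \frac{2}{221717} \approx -9.0205 \cdot 10^{-6}$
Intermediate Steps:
$b{\left(J,r \right)} = - \frac{3}{2} - \frac{J r}{2}$ ($b{\left(J,r \right)} = - \frac{J r + 3}{2} = - \frac{3 + J r}{2} = - \frac{3}{2} - \frac{J r}{2}$)
$\frac{1}{-95141 + \left(-5030 + b{\left(-156,-137 \right)}\right)} = \frac{1}{-95141 - \left(\frac{10063}{2} + 10686\right)} = \frac{1}{-95141 - \frac{31435}{2}} = \frac{1}{- \frac{221717}{2}} = - \frac{2}{221717}$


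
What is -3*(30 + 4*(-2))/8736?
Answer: -11/1456 ≈ -0.0075549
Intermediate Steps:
-3*(30 + 4*(-2))/8736 = -3*(30 - 8)*(1/8736) = -3*22*(1/8736) = -66*1/8736 = -11/1456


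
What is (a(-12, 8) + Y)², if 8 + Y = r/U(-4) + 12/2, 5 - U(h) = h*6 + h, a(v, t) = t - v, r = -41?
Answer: 305809/1089 ≈ 280.82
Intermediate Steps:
U(h) = 5 - 7*h (U(h) = 5 - (h*6 + h) = 5 - (6*h + h) = 5 - 7*h)
Y = -107/33 (Y = -8 + (-41/(5 - 7*(-4)) + 12/2) = -8 + (-41/(5 + 28) + 12*(½)) = -8 + (-41/33 + 6) = -8 + 157/33 = -107/33 ≈ -3.2424)
(a(-12, 8) + Y)² = ((8 - 1*(-12)) - 107/33)² = ((8 + 12) - 107/33)² = (20 - 107/33)² = (553/33)² = 305809/1089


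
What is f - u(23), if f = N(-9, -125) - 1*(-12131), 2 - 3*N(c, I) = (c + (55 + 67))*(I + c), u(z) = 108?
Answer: 17071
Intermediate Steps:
N(c, I) = 2/3 - (122 + c)*(I + c)/3 (N(c, I) = 2/3 - (c + (55 + 67))*(I + c)/3 = 2/3 - (c + 122)*(I + c)/3 = 2/3 - (122 + c)*(I + c)/3)
f = 17179 (f = (2/3 - 122/3*(-125) - 122/3*(-9) - 1/3*(-9)**2 - 1/3*(-125)*(-9)) - 1*(-12131) = (2/3 + 15250/3 + 366 - 1/3*81 - 375) + 12131 = (2/3 + 15250/3 + 366 - 27 - 375) + 12131 = 5048 + 12131 = 17179)
f - u(23) = 17179 - 1*108 = 17179 - 108 = 17071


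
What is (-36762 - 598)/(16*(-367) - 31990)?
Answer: 18680/18931 ≈ 0.98674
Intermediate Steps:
(-36762 - 598)/(16*(-367) - 31990) = -37360/(-5872 - 31990) = -37360/(-37862) = -37360*(-1/37862) = 18680/18931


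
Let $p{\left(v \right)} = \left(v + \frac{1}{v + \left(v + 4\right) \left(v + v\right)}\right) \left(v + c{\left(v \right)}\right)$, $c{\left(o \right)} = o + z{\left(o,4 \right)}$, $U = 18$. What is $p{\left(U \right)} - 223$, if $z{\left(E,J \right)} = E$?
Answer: $\frac{11236}{15} \approx 749.07$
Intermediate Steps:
$c{\left(o \right)} = 2 o$ ($c{\left(o \right)} = o + o = 2 o$)
$p{\left(v \right)} = 3 v \left(v + \frac{1}{v + 2 v \left(4 + v\right)}\right)$ ($p{\left(v \right)} = \left(v + \frac{1}{v + \left(v + 4\right) \left(v + v\right)}\right) \left(v + 2 v\right) = \left(v + \frac{1}{v + \left(4 + v\right) 2 v}\right) 3 v = \left(v + \frac{1}{v + 2 v \left(4 + v\right)}\right) 3 v = 3 v \left(v + \frac{1}{v + 2 v \left(4 + v\right)}\right)$)
$p{\left(U \right)} - 223 = \frac{3 \left(1 + 2 \cdot 18^{3} + 9 \cdot 18^{2}\right)}{9 + 2 \cdot 18} - 223 = \frac{3 \left(1 + 2 \cdot 5832 + 9 \cdot 324\right)}{9 + 36} - 223 = \frac{3 \left(1 + 11664 + 2916\right)}{45} - 223 = 3 \cdot \frac{1}{45} \cdot 14581 - 223 = \frac{14581}{15} - 223 = \frac{11236}{15}$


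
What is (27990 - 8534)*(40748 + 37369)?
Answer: 1519844352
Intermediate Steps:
(27990 - 8534)*(40748 + 37369) = 19456*78117 = 1519844352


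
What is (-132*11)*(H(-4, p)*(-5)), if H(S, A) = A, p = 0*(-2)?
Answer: 0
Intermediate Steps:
p = 0
(-132*11)*(H(-4, p)*(-5)) = (-132*11)*(0*(-5)) = -66*22*0 = -1452*0 = 0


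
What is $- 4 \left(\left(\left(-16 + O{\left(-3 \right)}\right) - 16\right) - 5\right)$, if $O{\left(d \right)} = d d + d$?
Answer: $124$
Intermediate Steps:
$O{\left(d \right)} = d + d^{2}$ ($O{\left(d \right)} = d^{2} + d = d + d^{2}$)
$- 4 \left(\left(\left(-16 + O{\left(-3 \right)}\right) - 16\right) - 5\right) = - 4 \left(\left(\left(-16 - 3 \left(1 - 3\right)\right) - 16\right) - 5\right) = - 4 \left(\left(\left(-16 - -6\right) - 16\right) - 5\right) = - 4 \left(\left(\left(-16 + 6\right) - 16\right) - 5\right) = - 4 \left(\left(-10 - 16\right) - 5\right) = - 4 \left(-26 - 5\right) = \left(-4\right) \left(-31\right) = 124$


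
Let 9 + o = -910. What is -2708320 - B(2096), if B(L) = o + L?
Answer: -2709497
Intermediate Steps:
o = -919 (o = -9 - 910 = -919)
B(L) = -919 + L
-2708320 - B(2096) = -2708320 - (-919 + 2096) = -2708320 - 1*1177 = -2708320 - 1177 = -2709497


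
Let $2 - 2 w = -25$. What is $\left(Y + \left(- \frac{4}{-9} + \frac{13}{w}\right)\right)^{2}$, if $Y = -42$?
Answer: $\frac{1201216}{729} \approx 1647.8$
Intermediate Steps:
$w = \frac{27}{2}$ ($w = 1 - - \frac{25}{2} = 1 + \frac{25}{2} = \frac{27}{2} \approx 13.5$)
$\left(Y + \left(- \frac{4}{-9} + \frac{13}{w}\right)\right)^{2} = \left(-42 + \left(- \frac{4}{-9} + \frac{13}{\frac{27}{2}}\right)\right)^{2} = \left(-42 + \left(\left(-4\right) \left(- \frac{1}{9}\right) + 13 \cdot \frac{2}{27}\right)\right)^{2} = \left(-42 + \left(\frac{4}{9} + \frac{26}{27}\right)\right)^{2} = \left(-42 + \frac{38}{27}\right)^{2} = \left(- \frac{1096}{27}\right)^{2} = \frac{1201216}{729}$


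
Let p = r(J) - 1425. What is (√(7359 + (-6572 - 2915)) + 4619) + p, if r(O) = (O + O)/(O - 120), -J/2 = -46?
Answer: 22312/7 + 4*I*√133 ≈ 3187.4 + 46.13*I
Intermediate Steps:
J = 92 (J = -2*(-46) = 92)
r(O) = 2*O/(-120 + O) (r(O) = (2*O)/(-120 + O) = 2*O/(-120 + O))
p = -10021/7 (p = 2*92/(-120 + 92) - 1425 = 2*92/(-28) - 1425 = 2*92*(-1/28) - 1425 = -46/7 - 1425 = -10021/7 ≈ -1431.6)
(√(7359 + (-6572 - 2915)) + 4619) + p = (√(7359 + (-6572 - 2915)) + 4619) - 10021/7 = (√(7359 - 9487) + 4619) - 10021/7 = (√(-2128) + 4619) - 10021/7 = (4*I*√133 + 4619) - 10021/7 = (4619 + 4*I*√133) - 10021/7 = 22312/7 + 4*I*√133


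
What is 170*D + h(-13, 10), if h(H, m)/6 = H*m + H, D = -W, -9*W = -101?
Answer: -24892/9 ≈ -2765.8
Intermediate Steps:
W = 101/9 (W = -⅑*(-101) = 101/9 ≈ 11.222)
D = -101/9 (D = -1*101/9 = -101/9 ≈ -11.222)
h(H, m) = 6*H + 6*H*m (h(H, m) = 6*(H*m + H) = 6*(H + H*m) = 6*H + 6*H*m)
170*D + h(-13, 10) = 170*(-101/9) + 6*(-13)*(1 + 10) = -17170/9 + 6*(-13)*11 = -17170/9 - 858 = -24892/9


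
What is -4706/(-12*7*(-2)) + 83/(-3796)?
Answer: -558685/19929 ≈ -28.034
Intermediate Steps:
-4706/(-12*7*(-2)) + 83/(-3796) = -4706/((-84*(-2))) + 83*(-1/3796) = -4706/168 - 83/3796 = -4706*1/168 - 83/3796 = -2353/84 - 83/3796 = -558685/19929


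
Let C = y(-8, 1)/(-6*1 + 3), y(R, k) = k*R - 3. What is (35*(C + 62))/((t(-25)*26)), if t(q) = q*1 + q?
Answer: -1379/780 ≈ -1.7679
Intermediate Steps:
t(q) = 2*q (t(q) = q + q = 2*q)
y(R, k) = -3 + R*k (y(R, k) = R*k - 3 = -3 + R*k)
C = 11/3 (C = (-3 - 8*1)/(-6*1 + 3) = (-3 - 8)/(-6 + 3) = -11/(-3) = -11*(-1/3) = 11/3 ≈ 3.6667)
(35*(C + 62))/((t(-25)*26)) = (35*(11/3 + 62))/(((2*(-25))*26)) = (35*(197/3))/((-50*26)) = (6895/3)/(-1300) = (6895/3)*(-1/1300) = -1379/780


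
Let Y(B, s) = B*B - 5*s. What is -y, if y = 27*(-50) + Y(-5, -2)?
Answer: 1315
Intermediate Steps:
Y(B, s) = B² - 5*s
y = -1315 (y = 27*(-50) + ((-5)² - 5*(-2)) = -1350 + (25 + 10) = -1350 + 35 = -1315)
-y = -1*(-1315) = 1315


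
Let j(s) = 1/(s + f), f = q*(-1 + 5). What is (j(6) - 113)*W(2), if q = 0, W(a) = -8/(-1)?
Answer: -2708/3 ≈ -902.67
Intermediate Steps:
W(a) = 8 (W(a) = -8*(-1) = 8)
f = 0 (f = 0*(-1 + 5) = 0*4 = 0)
j(s) = 1/s (j(s) = 1/(s + 0) = 1/s)
(j(6) - 113)*W(2) = (1/6 - 113)*8 = -677/6*8 = -2708/3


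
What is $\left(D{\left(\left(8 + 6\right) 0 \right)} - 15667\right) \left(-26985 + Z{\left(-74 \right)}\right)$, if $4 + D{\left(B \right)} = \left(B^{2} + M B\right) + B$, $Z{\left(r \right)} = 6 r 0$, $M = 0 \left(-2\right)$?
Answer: $422881935$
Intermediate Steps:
$M = 0$
$Z{\left(r \right)} = 0$
$D{\left(B \right)} = -4 + B + B^{2}$ ($D{\left(B \right)} = -4 + \left(\left(B^{2} + 0 B\right) + B\right) = -4 + \left(\left(B^{2} + 0\right) + B\right) = -4 + \left(B^{2} + B\right) = -4 + \left(B + B^{2}\right) = -4 + B + B^{2}$)
$\left(D{\left(\left(8 + 6\right) 0 \right)} - 15667\right) \left(-26985 + Z{\left(-74 \right)}\right) = \left(\left(-4 + \left(8 + 6\right) 0 + \left(\left(8 + 6\right) 0\right)^{2}\right) - 15667\right) \left(-26985 + 0\right) = \left(\left(-4 + 14 \cdot 0 + \left(14 \cdot 0\right)^{2}\right) - 15667\right) \left(-26985\right) = \left(\left(-4 + 0 + 0^{2}\right) - 15667\right) \left(-26985\right) = \left(\left(-4 + 0 + 0\right) - 15667\right) \left(-26985\right) = \left(-4 - 15667\right) \left(-26985\right) = \left(-15671\right) \left(-26985\right) = 422881935$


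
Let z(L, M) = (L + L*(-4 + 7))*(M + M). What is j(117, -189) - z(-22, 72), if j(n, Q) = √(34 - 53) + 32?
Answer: 12704 + I*√19 ≈ 12704.0 + 4.3589*I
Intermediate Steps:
z(L, M) = 8*L*M (z(L, M) = (L + L*3)*(2*M) = (L + 3*L)*(2*M) = (4*L)*(2*M) = 8*L*M)
j(n, Q) = 32 + I*√19 (j(n, Q) = √(-19) + 32 = I*√19 + 32 = 32 + I*√19)
j(117, -189) - z(-22, 72) = (32 + I*√19) - 8*(-22)*72 = (32 + I*√19) - 1*(-12672) = (32 + I*√19) + 12672 = 12704 + I*√19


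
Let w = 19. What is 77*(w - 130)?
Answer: -8547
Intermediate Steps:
77*(w - 130) = 77*(19 - 130) = 77*(-111) = -8547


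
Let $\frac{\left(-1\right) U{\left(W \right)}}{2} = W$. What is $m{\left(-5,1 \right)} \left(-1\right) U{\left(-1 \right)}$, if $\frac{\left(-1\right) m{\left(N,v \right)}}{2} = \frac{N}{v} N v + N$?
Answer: $80$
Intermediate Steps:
$m{\left(N,v \right)} = - 2 N - 2 N^{2}$ ($m{\left(N,v \right)} = - 2 \left(\frac{N}{v} N v + N\right) = - 2 \left(\frac{N^{2}}{v} v + N\right) = - 2 \left(N^{2} + N\right) = - 2 \left(N + N^{2}\right) = - 2 N - 2 N^{2}$)
$U{\left(W \right)} = - 2 W$
$m{\left(-5,1 \right)} \left(-1\right) U{\left(-1 \right)} = \left(-2\right) \left(-5\right) \left(1 - 5\right) \left(-1\right) \left(\left(-2\right) \left(-1\right)\right) = \left(-2\right) \left(-5\right) \left(-4\right) \left(-1\right) 2 = \left(-40\right) \left(-1\right) 2 = 40 \cdot 2 = 80$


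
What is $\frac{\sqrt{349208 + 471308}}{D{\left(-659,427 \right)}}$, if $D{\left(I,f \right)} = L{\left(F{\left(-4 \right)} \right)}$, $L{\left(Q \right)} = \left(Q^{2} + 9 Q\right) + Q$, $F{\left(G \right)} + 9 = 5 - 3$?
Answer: $- \frac{2 \sqrt{205129}}{21} \approx -43.134$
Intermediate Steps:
$F{\left(G \right)} = -7$ ($F{\left(G \right)} = -9 + \left(5 - 3\right) = -9 + 2 = -7$)
$L{\left(Q \right)} = Q^{2} + 10 Q$
$D{\left(I,f \right)} = -21$ ($D{\left(I,f \right)} = - 7 \left(10 - 7\right) = \left(-7\right) 3 = -21$)
$\frac{\sqrt{349208 + 471308}}{D{\left(-659,427 \right)}} = \frac{\sqrt{349208 + 471308}}{-21} = \sqrt{820516} \left(- \frac{1}{21}\right) = 2 \sqrt{205129} \left(- \frac{1}{21}\right) = - \frac{2 \sqrt{205129}}{21}$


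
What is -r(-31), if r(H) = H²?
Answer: -961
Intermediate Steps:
-r(-31) = -1*(-31)² = -1*961 = -961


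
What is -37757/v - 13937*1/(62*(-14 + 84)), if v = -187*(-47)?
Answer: -2406367/320540 ≈ -7.5072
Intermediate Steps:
v = 8789
-37757/v - 13937*1/(62*(-14 + 84)) = -37757/8789 - 13937*1/(62*(-14 + 84)) = -37757*1/8789 - 13937/(62*70) = -2221/517 - 13937/4340 = -2221/517 - 13937*1/4340 = -2221/517 - 1991/620 = -2406367/320540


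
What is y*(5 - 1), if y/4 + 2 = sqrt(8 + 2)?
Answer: -32 + 16*sqrt(10) ≈ 18.596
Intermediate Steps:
y = -8 + 4*sqrt(10) (y = -8 + 4*sqrt(8 + 2) = -8 + 4*sqrt(10) ≈ 4.6491)
y*(5 - 1) = (-8 + 4*sqrt(10))*(5 - 1) = (-8 + 4*sqrt(10))*4 = -32 + 16*sqrt(10)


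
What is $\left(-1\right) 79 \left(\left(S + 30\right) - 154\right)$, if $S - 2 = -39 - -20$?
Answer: $11139$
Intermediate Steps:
$S = -17$ ($S = 2 - 19 = -17$)
$\left(-1\right) 79 \left(\left(S + 30\right) - 154\right) = \left(-1\right) 79 \left(\left(-17 + 30\right) - 154\right) = - 79 \left(13 - 154\right) = \left(-79\right) \left(-141\right) = 11139$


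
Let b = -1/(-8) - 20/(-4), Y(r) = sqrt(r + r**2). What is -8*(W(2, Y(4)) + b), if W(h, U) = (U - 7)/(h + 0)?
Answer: -13 - 8*sqrt(5) ≈ -30.889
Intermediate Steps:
b = 41/8 (b = -1*(-1/8) - 20*(-1/4) = 1/8 + 5 = 41/8 ≈ 5.1250)
W(h, U) = (-7 + U)/h
-8*(W(2, Y(4)) + b) = -8*((-7 + sqrt(4*(1 + 4)))/2 + 41/8) = -8*((-7 + sqrt(4*5))/2 + 41/8) = -8*((-7 + sqrt(20))/2 + 41/8) = -8*((-7 + 2*sqrt(5))/2 + 41/8) = -8*((-7/2 + sqrt(5)) + 41/8) = -8*(13/8 + sqrt(5)) = -13 - 8*sqrt(5)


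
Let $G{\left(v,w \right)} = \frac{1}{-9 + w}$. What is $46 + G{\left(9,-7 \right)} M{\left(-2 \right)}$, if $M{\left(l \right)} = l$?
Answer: $\frac{369}{8} \approx 46.125$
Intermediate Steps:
$46 + G{\left(9,-7 \right)} M{\left(-2 \right)} = 46 + \frac{1}{-9 - 7} \left(-2\right) = 46 + \frac{1}{-16} \left(-2\right) = 46 - - \frac{1}{8} = 46 + \frac{1}{8} = \frac{369}{8}$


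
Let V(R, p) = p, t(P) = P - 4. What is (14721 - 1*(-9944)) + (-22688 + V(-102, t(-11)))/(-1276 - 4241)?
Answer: 136099508/5517 ≈ 24669.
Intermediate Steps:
t(P) = -4 + P (t(P) = P - 1*4 = P - 4 = -4 + P)
(14721 - 1*(-9944)) + (-22688 + V(-102, t(-11)))/(-1276 - 4241) = (14721 - 1*(-9944)) + (-22688 + (-4 - 11))/(-1276 - 4241) = (14721 + 9944) + (-22688 - 15)/(-5517) = 24665 - 22703*(-1/5517) = 24665 + 22703/5517 = 136099508/5517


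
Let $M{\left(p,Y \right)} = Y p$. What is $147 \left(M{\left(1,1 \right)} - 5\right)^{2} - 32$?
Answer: $2320$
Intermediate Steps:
$147 \left(M{\left(1,1 \right)} - 5\right)^{2} - 32 = 147 \left(1 \cdot 1 - 5\right)^{2} - 32 = 147 \left(1 - 5\right)^{2} - 32 = 147 \left(-4\right)^{2} - 32 = 147 \cdot 16 - 32 = 2352 - 32 = 2320$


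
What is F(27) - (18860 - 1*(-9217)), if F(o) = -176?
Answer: -28253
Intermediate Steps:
F(27) - (18860 - 1*(-9217)) = -176 - (18860 - 1*(-9217)) = -176 - (18860 + 9217) = -176 - 1*28077 = -176 - 28077 = -28253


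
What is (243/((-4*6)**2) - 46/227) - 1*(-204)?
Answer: 2966897/14528 ≈ 204.22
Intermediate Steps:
(243/((-4*6)**2) - 46/227) - 1*(-204) = (243/((-24)**2) - 46*1/227) + 204 = (243/576 - 46/227) + 204 = (243*(1/576) - 46/227) + 204 = (27/64 - 46/227) + 204 = 3185/14528 + 204 = 2966897/14528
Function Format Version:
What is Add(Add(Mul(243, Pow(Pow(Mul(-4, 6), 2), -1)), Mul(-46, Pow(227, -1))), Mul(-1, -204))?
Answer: Rational(2966897, 14528) ≈ 204.22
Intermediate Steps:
Add(Add(Mul(243, Pow(Pow(Mul(-4, 6), 2), -1)), Mul(-46, Pow(227, -1))), Mul(-1, -204)) = Add(Add(Mul(243, Pow(Pow(-24, 2), -1)), Mul(-46, Rational(1, 227))), 204) = Add(Add(Mul(243, Pow(576, -1)), Rational(-46, 227)), 204) = Add(Add(Mul(243, Rational(1, 576)), Rational(-46, 227)), 204) = Add(Add(Rational(27, 64), Rational(-46, 227)), 204) = Add(Rational(3185, 14528), 204) = Rational(2966897, 14528)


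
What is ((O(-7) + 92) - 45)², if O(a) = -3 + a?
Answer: 1369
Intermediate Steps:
((O(-7) + 92) - 45)² = (((-3 - 7) + 92) - 45)² = ((-10 + 92) - 45)² = (82 - 45)² = 37² = 1369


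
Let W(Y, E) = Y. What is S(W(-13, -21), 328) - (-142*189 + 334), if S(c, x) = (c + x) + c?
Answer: 26806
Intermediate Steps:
S(c, x) = x + 2*c
S(W(-13, -21), 328) - (-142*189 + 334) = (328 + 2*(-13)) - (-142*189 + 334) = (328 - 26) - (-26838 + 334) = 302 - 1*(-26504) = 302 + 26504 = 26806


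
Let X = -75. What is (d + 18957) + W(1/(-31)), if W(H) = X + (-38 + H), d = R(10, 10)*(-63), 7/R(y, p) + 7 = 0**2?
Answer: 586116/31 ≈ 18907.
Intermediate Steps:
R(y, p) = -1 (R(y, p) = 7/(-7 + 0**2) = 7/(-7 + 0) = 7/(-7) = 7*(-1/7) = -1)
d = 63 (d = -1*(-63) = 63)
W(H) = -113 + H (W(H) = -75 + (-38 + H) = -113 + H)
(d + 18957) + W(1/(-31)) = (63 + 18957) + (-113 + 1/(-31)) = 19020 + (-113 - 1/31) = 19020 - 3504/31 = 586116/31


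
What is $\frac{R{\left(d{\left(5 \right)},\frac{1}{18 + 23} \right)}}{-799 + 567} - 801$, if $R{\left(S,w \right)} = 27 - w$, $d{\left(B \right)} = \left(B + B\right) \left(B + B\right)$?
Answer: $- \frac{3810109}{4756} \approx -801.12$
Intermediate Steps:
$d{\left(B \right)} = 4 B^{2}$ ($d{\left(B \right)} = 2 B 2 B = 4 B^{2}$)
$\frac{R{\left(d{\left(5 \right)},\frac{1}{18 + 23} \right)}}{-799 + 567} - 801 = \frac{27 - \frac{1}{18 + 23}}{-799 + 567} - 801 = \frac{27 - \frac{1}{41}}{-232} - 801 = - \frac{27 - \frac{1}{41}}{232} - 801 = \left(- \frac{1}{232}\right) \frac{1106}{41} - 801 = - \frac{553}{4756} - 801 = - \frac{3810109}{4756}$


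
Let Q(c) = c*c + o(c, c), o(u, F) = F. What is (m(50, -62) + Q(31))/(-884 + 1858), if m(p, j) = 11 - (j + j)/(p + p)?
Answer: 12553/12175 ≈ 1.0310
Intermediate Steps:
Q(c) = c + c² (Q(c) = c*c + c = c² + c = c + c²)
m(p, j) = 11 - j/p (m(p, j) = 11 - 2*j/(2*p) = 11 - 2*j*1/(2*p) = 11 - j/p)
(m(50, -62) + Q(31))/(-884 + 1858) = ((11 - 1*(-62)/50) + 31*(1 + 31))/(-884 + 1858) = ((11 - 1*(-62)*1/50) + 31*32)/974 = ((11 + 31/25) + 992)*(1/974) = (306/25 + 992)*(1/974) = (25106/25)*(1/974) = 12553/12175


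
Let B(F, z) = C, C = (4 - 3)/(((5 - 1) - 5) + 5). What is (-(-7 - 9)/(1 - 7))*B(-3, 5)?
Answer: -⅔ ≈ -0.66667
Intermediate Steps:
C = ¼ (C = 1/((4 - 5) + 5) = 1/(-1 + 5) = 1/4 = 1*(¼) = ¼ ≈ 0.25000)
B(F, z) = ¼
(-(-7 - 9)/(1 - 7))*B(-3, 5) = -(-7 - 9)/(1 - 7)*(¼) = -(-16)/(-6)*(¼) = -(-16)*(-1)/6*(¼) = -1*8/3*(¼) = -8/3*¼ = -⅔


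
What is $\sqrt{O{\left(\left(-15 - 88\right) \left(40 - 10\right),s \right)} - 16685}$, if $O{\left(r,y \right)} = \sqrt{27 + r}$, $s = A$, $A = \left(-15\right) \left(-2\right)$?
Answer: $\sqrt{-16685 + i \sqrt{3063}} \approx 0.214 + 129.17 i$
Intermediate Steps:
$A = 30$
$s = 30$
$\sqrt{O{\left(\left(-15 - 88\right) \left(40 - 10\right),s \right)} - 16685} = \sqrt{\sqrt{27 + \left(-15 - 88\right) \left(40 - 10\right)} - 16685} = \sqrt{\sqrt{27 - 3090} - 16685} = \sqrt{\sqrt{-3063} - 16685} = \sqrt{i \sqrt{3063} - 16685} = \sqrt{-16685 + i \sqrt{3063}}$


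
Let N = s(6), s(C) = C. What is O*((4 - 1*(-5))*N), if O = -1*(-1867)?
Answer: 100818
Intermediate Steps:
N = 6
O = 1867
O*((4 - 1*(-5))*N) = 1867*((4 - 1*(-5))*6) = 1867*((4 + 5)*6) = 1867*(9*6) = 1867*54 = 100818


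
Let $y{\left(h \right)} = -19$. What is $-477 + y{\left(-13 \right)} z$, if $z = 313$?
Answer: $-6424$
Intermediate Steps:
$-477 + y{\left(-13 \right)} z = -477 - 5947 = -6424$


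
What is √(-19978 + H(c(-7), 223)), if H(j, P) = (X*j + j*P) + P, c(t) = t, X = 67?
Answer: I*√21785 ≈ 147.6*I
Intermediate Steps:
H(j, P) = P + 67*j + P*j (H(j, P) = (67*j + j*P) + P = (67*j + P*j) + P = P + 67*j + P*j)
√(-19978 + H(c(-7), 223)) = √(-19978 + (223 + 67*(-7) + 223*(-7))) = √(-19978 + (223 - 469 - 1561)) = √(-19978 - 1807) = √(-21785) = I*√21785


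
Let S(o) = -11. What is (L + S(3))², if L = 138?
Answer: 16129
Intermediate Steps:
(L + S(3))² = (138 - 11)² = 127² = 16129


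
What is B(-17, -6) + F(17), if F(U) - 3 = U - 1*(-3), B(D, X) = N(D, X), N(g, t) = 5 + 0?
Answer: 28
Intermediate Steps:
N(g, t) = 5
B(D, X) = 5
F(U) = 6 + U (F(U) = 3 + (U - 1*(-3)) = 3 + (U + 3) = 3 + (3 + U) = 6 + U)
B(-17, -6) + F(17) = 5 + (6 + 17) = 5 + 23 = 28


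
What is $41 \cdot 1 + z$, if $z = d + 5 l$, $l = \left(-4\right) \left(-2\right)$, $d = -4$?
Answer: $77$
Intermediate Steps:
$l = 8$
$z = 36$ ($z = -4 + 5 \cdot 8 = -4 + 40 = 36$)
$41 \cdot 1 + z = 41 \cdot 1 + 36 = 41 + 36 = 77$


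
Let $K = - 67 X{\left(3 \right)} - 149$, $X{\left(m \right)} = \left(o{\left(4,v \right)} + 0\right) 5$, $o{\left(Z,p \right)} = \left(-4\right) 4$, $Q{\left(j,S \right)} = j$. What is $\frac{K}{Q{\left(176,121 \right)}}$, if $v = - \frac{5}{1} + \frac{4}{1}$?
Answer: $\frac{5211}{176} \approx 29.608$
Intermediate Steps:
$v = -1$ ($v = \left(-5\right) 1 + 4 \cdot 1 = -5 + 4 = -1$)
$o{\left(Z,p \right)} = -16$
$X{\left(m \right)} = -80$ ($X{\left(m \right)} = \left(-16 + 0\right) 5 = \left(-16\right) 5 = -80$)
$K = 5211$ ($K = \left(-67\right) \left(-80\right) - 149 = 5360 - 149 = 5211$)
$\frac{K}{Q{\left(176,121 \right)}} = \frac{5211}{176}$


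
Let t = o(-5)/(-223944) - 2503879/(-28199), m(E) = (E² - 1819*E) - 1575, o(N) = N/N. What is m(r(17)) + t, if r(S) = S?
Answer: -202839005084327/6314996856 ≈ -32120.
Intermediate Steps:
o(N) = 1
m(E) = -1575 + E² - 1819*E
t = 560728650577/6314996856 (t = 1/(-223944) - 2503879/(-28199) = 1*(-1/223944) - 2503879*(-1/28199) = -1/223944 + 2503879/28199 = 560728650577/6314996856 ≈ 88.793)
m(r(17)) + t = (-1575 + 17² - 1819*17) + 560728650577/6314996856 = (-1575 + 289 - 30923) + 560728650577/6314996856 = -32209 + 560728650577/6314996856 = -202839005084327/6314996856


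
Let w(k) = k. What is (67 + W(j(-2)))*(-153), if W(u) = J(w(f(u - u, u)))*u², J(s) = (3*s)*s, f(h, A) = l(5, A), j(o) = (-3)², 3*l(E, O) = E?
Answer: -113526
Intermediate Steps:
l(E, O) = E/3
j(o) = 9
f(h, A) = 5/3 (f(h, A) = (⅓)*5 = 5/3)
J(s) = 3*s²
W(u) = 25*u²/3 (W(u) = (3*(5/3)²)*u² = (3*(25/9))*u² = 25*u²/3)
(67 + W(j(-2)))*(-153) = (67 + (25/3)*9²)*(-153) = (67 + (25/3)*81)*(-153) = (67 + 675)*(-153) = 742*(-153) = -113526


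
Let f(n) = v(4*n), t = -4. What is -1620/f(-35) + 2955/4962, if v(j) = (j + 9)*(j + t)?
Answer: 220855/433348 ≈ 0.50965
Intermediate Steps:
v(j) = (-4 + j)*(9 + j) (v(j) = (j + 9)*(j - 4) = (9 + j)*(-4 + j) = (-4 + j)*(9 + j))
f(n) = -36 + 16*n² + 20*n (f(n) = -36 + (4*n)² + 5*(4*n) = -36 + 16*n² + 20*n)
-1620/f(-35) + 2955/4962 = -1620/(-36 + 16*(-35)² + 20*(-35)) + 2955/4962 = -1620/(-36 + 16*1225 - 700) + 2955*(1/4962) = -1620/(-36 + 19600 - 700) + 985/1654 = -1620/18864 + 985/1654 = -1620*1/18864 + 985/1654 = -45/524 + 985/1654 = 220855/433348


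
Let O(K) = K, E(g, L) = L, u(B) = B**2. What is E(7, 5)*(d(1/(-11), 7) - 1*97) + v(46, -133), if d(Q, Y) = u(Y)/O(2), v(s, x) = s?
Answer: -633/2 ≈ -316.50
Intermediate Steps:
d(Q, Y) = Y**2/2
E(7, 5)*(d(1/(-11), 7) - 1*97) + v(46, -133) = 5*((1/2)*7**2 - 1*97) + 46 = 5*((1/2)*49 - 97) + 46 = 5*(49/2 - 97) + 46 = 5*(-145/2) + 46 = -725/2 + 46 = -633/2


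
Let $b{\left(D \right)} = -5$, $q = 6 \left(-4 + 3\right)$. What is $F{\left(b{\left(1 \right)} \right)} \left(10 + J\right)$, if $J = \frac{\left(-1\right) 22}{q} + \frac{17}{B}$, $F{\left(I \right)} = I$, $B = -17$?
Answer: $- \frac{190}{3} \approx -63.333$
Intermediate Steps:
$q = -6$ ($q = 6 \left(-1\right) = -6$)
$J = \frac{8}{3}$ ($J = \frac{\left(-1\right) 22}{-6} + \frac{17}{-17} = \left(-22\right) \left(- \frac{1}{6}\right) + 17 \left(- \frac{1}{17}\right) = \frac{11}{3} - 1 = \frac{8}{3} \approx 2.6667$)
$F{\left(b{\left(1 \right)} \right)} \left(10 + J\right) = - 5 \left(10 + \frac{8}{3}\right) = \left(-5\right) \frac{38}{3} = - \frac{190}{3}$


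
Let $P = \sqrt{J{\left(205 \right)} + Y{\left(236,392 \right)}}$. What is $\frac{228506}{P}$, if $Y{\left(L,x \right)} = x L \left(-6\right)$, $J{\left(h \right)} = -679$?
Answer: $- \frac{228506 i \sqrt{555751}}{555751} \approx - 306.52 i$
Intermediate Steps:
$Y{\left(L,x \right)} = - 6 L x$ ($Y{\left(L,x \right)} = L x \left(-6\right) = - 6 L x$)
$P = i \sqrt{555751}$ ($P = \sqrt{-679 - 1416 \cdot 392} = \sqrt{-679 - 555072} = \sqrt{-555751} = i \sqrt{555751} \approx 745.49 i$)
$\frac{228506}{P} = \frac{228506}{i \sqrt{555751}} = 228506 \left(- \frac{i \sqrt{555751}}{555751}\right) = - \frac{228506 i \sqrt{555751}}{555751}$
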